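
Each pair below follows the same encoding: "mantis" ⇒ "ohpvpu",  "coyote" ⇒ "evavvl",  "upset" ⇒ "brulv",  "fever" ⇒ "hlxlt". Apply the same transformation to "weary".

Vowels shift forward by 7 and consonants shift forward by 2.
Applying it to weary: w(cons)+2=y, e(vowel)+7=l, a(vowel)+7=h, r(cons)+2=t, y(cons)+2=a.

ylhta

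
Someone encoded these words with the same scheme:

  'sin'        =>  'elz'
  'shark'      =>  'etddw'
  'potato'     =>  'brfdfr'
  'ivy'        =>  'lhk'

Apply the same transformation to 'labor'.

The shift depends on letter class: consonant s→e is +12, but vowel i→l is +3. Two shifts are in play — +3 for a/e/i/o/u, +12 for every other letter.
For labor: l(cons)+12=x, a(vowel)+3=d, b(cons)+12=n, o(vowel)+3=r, r(cons)+12=d.

xdnrd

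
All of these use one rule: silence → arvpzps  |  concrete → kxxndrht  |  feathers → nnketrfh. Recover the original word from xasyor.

prince

In silence: s→a is +8, i→r is +9, l→v is +10, e→p is +11 — the shift increases by 1 each position. Each letter shifts forward by (position + 8), i.e. 8, 9, 10, … — the shift grows by one for each successive letter.
Undoing it on xasyor: x−8=p, a−9=r, s−10=i, y−11=n, o−12=c, r−13=e.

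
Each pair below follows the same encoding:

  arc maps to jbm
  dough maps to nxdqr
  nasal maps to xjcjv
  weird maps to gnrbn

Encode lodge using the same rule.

vxnqn

The shift depends on letter class: consonant r→b is +10, but vowel a→j is +9. Vowels shift forward by 9 and consonants shift forward by 10.
On lodge: l(cons)+10=v, o(vowel)+9=x, d(cons)+10=n, g(cons)+10=q, e(vowel)+9=n.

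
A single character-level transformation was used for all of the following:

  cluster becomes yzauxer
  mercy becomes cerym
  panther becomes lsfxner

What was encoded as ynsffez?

c(2)→y(24) and l(11)→z(25) fit y≡3x+18 (mod 26); the inverse of 3 mod 26 is 9. Each letter's alphabet position (a=0..z=25) is mapped through 3·x+18 mod 26 — an affine cipher.
Reversing it on ynsffez: y(24)→9·(24−18)≡2=c; n(13)→9·(13−18)≡7=h; s(18)→9·(18−18)≡0=a; f(5)→9·(5−18)≡13=n; f(5)→9·(5−18)≡13=n; e(4)→9·(4−18)≡4=e; z(25)→9·(25−18)≡11=l (all mod 26).

channel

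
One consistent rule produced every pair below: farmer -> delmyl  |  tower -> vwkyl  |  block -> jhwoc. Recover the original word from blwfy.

prove

f(5)→d(3) and a(0)→e(4) fit y≡5x+4 (mod 26); the inverse of 5 mod 26 is 21. Each letter's alphabet position (a=0..z=25) is mapped through 5·x+4 mod 26 — an affine cipher.
Decoding blwfy: b(1)→21·(1−4)≡15=p; l(11)→21·(11−4)≡17=r; w(22)→21·(22−4)≡14=o; f(5)→21·(5−4)≡21=v; y(24)→21·(24−4)≡4=e (all mod 26).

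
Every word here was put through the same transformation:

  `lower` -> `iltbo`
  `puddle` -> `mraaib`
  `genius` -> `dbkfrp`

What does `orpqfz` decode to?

Compare letters: l→i is +23, o→l is +23, w→t is +23 — a constant shift. Every letter moves 23 places later in the alphabet, wrapping around z→a.
Undoing it on orpqfz: o−23=r, r−23=u, p−23=s, q−23=t, f−23=i, z−23=c.

rustic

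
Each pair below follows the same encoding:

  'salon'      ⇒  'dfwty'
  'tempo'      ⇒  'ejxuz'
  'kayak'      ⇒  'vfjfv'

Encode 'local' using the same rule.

wtnfw

Shifts by position in salon: pos 0: s→d (+11), pos 1: a→f (+5), pos 2: l→w (+11), pos 3: o→t (+5) — repeating every 2. It's a Vigenère-style cipher with numeric key [11,5]: position i shifts by key[i mod 2].
On local: l+11=w, o+5=t, c+11=n, a+5=f, l+11=w.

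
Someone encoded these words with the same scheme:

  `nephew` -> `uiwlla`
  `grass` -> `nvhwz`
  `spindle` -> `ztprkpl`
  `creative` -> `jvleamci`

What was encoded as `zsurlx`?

sonnet

Shifts by position in nephew: pos 0: n→u (+7), pos 1: e→i (+4), pos 2: p→w (+7), pos 3: h→l (+4) — repeating every 2. It's a Vigenère-style cipher with numeric key [7,4]: position i shifts by key[i mod 2].
Reversing it on zsurlx: z−7=s, s−4=o, u−7=n, r−4=n, l−7=e, x−4=t.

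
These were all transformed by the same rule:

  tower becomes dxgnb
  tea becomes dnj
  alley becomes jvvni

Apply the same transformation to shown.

Vowels shift forward by 9 and consonants shift forward by 10.
Applying it to shown: s(cons)+10=c, h(cons)+10=r, o(vowel)+9=x, w(cons)+10=g, n(cons)+10=x.

crxgx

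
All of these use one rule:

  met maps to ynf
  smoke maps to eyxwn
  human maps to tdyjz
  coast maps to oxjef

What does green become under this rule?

The shift depends on letter class: consonant m→y is +12, but vowel e→n is +9. The rule splits by letter class: vowels +9, consonants +12.
For green: g(cons)+12=s, r(cons)+12=d, e(vowel)+9=n, e(vowel)+9=n, n(cons)+12=z.

sdnnz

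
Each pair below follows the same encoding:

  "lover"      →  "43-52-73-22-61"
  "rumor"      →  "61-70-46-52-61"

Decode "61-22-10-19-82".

l(#12)→43 and o(#15)→52: differences scale by 3, so n = 3·pos + 7. Each letter becomes 3×(its alphabet position, a=1..z=26) + 7.
Undoing it on 61-22-10-19-82: 61→(61−7)÷3=18=r, 22→(22−7)÷3=5=e, 10→(10−7)÷3=1=a, 19→(19−7)÷3=4=d, 82→(82−7)÷3=25=y.

ready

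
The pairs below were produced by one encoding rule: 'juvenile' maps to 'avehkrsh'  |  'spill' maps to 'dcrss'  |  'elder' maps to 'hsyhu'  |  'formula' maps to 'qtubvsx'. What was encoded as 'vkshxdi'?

unleash

Each letter's alphabet position (a=0..z=25) is mapped through 9·x+23 mod 26 — an affine cipher.
Undoing it on vkshxdi: v(21)→3·(21−23)≡20=u; k(10)→3·(10−23)≡13=n; s(18)→3·(18−23)≡11=l; h(7)→3·(7−23)≡4=e; x(23)→3·(23−23)≡0=a; d(3)→3·(3−23)≡18=s; i(8)→3·(8−23)≡7=h (all mod 26).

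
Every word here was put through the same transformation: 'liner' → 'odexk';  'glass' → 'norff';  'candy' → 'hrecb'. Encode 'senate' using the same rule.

fxerax

l(11)→o(14) and i(8)→d(3) fit y≡21x+17 (mod 26); the inverse of 21 mod 26 is 5. Treating letters as 0–25, the rule is x ↦ 21x + 17 (mod 26).
Applying it to senate: s(18)→21·18+17≡5=f; e(4)→21·4+17≡23=x; n(13)→21·13+17≡4=e; a(0)→21·0+17≡17=r; t(19)→21·19+17≡0=a; e(4)→21·4+17≡23=x (all mod 26).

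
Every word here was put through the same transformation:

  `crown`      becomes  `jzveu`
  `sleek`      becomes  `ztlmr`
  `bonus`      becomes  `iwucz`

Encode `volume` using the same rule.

cwsctm

It's a Vigenère-style cipher with numeric key [7,8]: position i shifts by key[i mod 2].
For volume: v+7=c, o+8=w, l+7=s, u+8=c, m+7=t, e+8=m.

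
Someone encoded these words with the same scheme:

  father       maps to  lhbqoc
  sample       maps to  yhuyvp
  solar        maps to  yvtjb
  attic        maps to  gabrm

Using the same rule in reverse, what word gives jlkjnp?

decade

In father: f→l is +6, a→h is +7, t→b is +8, h→q is +9 — the shift increases by 1 each position. Each letter shifts forward by (position + 6), i.e. 6, 7, 8, … — the shift grows by one for each successive letter.
Undoing it on jlkjnp: j−6=d, l−7=e, k−8=c, j−9=a, n−10=d, p−11=e.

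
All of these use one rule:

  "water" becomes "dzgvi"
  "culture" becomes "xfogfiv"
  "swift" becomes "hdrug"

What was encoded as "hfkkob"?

Each pair mirrors across the alphabet (w↔d, a↔z, t↔g): positions sum to 25. This is the alphabet-reversal cipher (Atbash): a becomes z, b becomes y, etc.
Reversing it on hfkkob: h↔s, f↔u, k↔p, k↔p, o↔l, b↔y.

supply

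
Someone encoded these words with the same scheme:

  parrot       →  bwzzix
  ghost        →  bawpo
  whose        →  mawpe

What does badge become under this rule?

The output letters match the input read backwards, each shifted +8: parrot reversed is torrap. Two steps: reverse the string, then apply a Caesar shift of +8.
On badge: reverse → egdab; then shift: e+8=m, g+8=o, d+8=l, a+8=i, b+8=j.

molij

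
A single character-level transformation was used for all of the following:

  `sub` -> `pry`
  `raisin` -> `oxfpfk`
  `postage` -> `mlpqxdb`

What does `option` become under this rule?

Compare letters: s→p is +23, u→r is +23, b→y is +23 — a constant shift. Each letter is shifted forward by 23 in the alphabet (a Caesar shift of +23).
Applying it to option: o+23=l, p+23=m, t+23=q, i+23=f, o+23=l, n+23=k.

lmqflk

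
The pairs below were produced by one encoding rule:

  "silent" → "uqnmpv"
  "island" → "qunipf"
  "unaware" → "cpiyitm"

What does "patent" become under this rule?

rivmpv

The shift depends on letter class: consonant s→u is +2, but vowel i→q is +8. Two shifts are in play — +8 for a/e/i/o/u, +2 for every other letter.
Applying it to patent: p(cons)+2=r, a(vowel)+8=i, t(cons)+2=v, e(vowel)+8=m, n(cons)+2=p, t(cons)+2=v.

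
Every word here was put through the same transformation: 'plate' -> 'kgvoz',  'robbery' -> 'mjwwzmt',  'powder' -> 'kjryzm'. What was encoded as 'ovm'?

tar

Compare letters: p→k is +21, l→g is +21, a→v is +21 — a constant shift. This is a Caesar cipher with shift 21.
Decoding ovm: o−21=t, v−21=a, m−21=r.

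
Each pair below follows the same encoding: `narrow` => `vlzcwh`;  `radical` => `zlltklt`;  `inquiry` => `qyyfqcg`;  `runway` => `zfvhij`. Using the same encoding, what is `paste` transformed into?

xlaem

It's a Vigenère-style cipher with numeric key [8,11]: position i shifts by key[i mod 2].
For paste: p+8=x, a+11=l, s+8=a, t+11=e, e+8=m.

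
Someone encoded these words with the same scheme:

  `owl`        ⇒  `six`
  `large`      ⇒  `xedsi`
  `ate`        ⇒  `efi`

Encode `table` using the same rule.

The shift depends on letter class: consonant w→i is +12, but vowel o→s is +4. Vowels shift forward by 4 and consonants shift forward by 12.
Applying it to table: t(cons)+12=f, a(vowel)+4=e, b(cons)+12=n, l(cons)+12=x, e(vowel)+4=i.

fenxi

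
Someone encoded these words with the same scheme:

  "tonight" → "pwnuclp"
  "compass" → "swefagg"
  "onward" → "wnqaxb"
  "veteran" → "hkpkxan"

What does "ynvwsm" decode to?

t(19)→p(15) and o(14)→w(22) fit y≡9x+0 (mod 26); the inverse of 9 mod 26 is 3. Each letter's alphabet position (a=0..z=25) is mapped through 9·x+0 mod 26 — an affine cipher.
Reversing it on ynvwsm: y(24)→3·(24−0)≡20=u; n(13)→3·(13−0)≡13=n; v(21)→3·(21−0)≡11=l; w(22)→3·(22−0)≡14=o; s(18)→3·(18−0)≡2=c; m(12)→3·(12−0)≡10=k (all mod 26).

unlock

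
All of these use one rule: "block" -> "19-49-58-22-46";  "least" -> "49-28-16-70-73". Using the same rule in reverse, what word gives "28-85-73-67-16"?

With a=1..z=26, the number is 3·pos + 13.
Undoing it on 28-85-73-67-16: 28→(28−13)÷3=5=e, 85→(85−13)÷3=24=x, 73→(73−13)÷3=20=t, 67→(67−13)÷3=18=r, 16→(16−13)÷3=1=a.

extra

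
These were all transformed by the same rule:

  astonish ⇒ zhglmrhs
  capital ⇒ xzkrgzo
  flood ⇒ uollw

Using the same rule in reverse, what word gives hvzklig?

Each pair mirrors across the alphabet (a↔z, s↔h, t↔g): positions sum to 25. This is the alphabet-reversal cipher (Atbash): a becomes z, b becomes y, etc.
Undoing it on hvzklig: h↔s, v↔e, z↔a, k↔p, l↔o, i↔r, g↔t.

seaport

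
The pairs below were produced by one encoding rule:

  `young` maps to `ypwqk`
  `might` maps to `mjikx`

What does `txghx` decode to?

tweet

In young: y→y is +0, o→p is +1, u→w is +2, n→q is +3 — the shift increases by 1 each position. Each letter shifts forward by its position index (0, 1, 2, …) — the shift grows by one for each successive letter.
Undoing it on txghx: t−0=t, x−1=w, g−2=e, h−3=e, x−4=t.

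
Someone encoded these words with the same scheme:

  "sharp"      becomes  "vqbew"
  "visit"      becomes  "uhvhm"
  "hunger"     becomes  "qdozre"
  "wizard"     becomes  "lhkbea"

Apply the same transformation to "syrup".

vtedw

s(18)→v(21) and h(7)→q(16) fit y≡17x+1 (mod 26); the inverse of 17 mod 26 is 23. Each letter's alphabet position (a=0..z=25) is mapped through 17·x+1 mod 26 — an affine cipher.
On syrup: s(18)→17·18+1≡21=v; y(24)→17·24+1≡19=t; r(17)→17·17+1≡4=e; u(20)→17·20+1≡3=d; p(15)→17·15+1≡22=w (all mod 26).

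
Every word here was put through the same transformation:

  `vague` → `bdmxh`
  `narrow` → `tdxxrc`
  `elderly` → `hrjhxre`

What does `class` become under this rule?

The shift depends on letter class: consonant v→b is +6, but vowel a→d is +3. Two shifts are in play — +3 for a/e/i/o/u, +6 for every other letter.
Applying it to class: c(cons)+6=i, l(cons)+6=r, a(vowel)+3=d, s(cons)+6=y, s(cons)+6=y.

irdyy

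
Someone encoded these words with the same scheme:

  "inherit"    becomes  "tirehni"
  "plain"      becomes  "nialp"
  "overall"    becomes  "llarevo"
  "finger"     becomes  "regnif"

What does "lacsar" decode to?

rascal

It's just the letters in reverse order.
Reversing it on lacsar: then reverse → rascal.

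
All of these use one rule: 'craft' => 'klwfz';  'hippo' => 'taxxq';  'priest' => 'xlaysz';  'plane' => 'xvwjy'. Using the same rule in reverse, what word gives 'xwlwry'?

parade

c(2)→k(10) and r(17)→l(11) fit y≡7x+22 (mod 26); the inverse of 7 mod 26 is 15. This is an affine cipher: with a=0,…,z=25, each position x becomes (7x+22) mod 26.
Reversing it on xwlwry: x(23)→15·(23−22)≡15=p; w(22)→15·(22−22)≡0=a; l(11)→15·(11−22)≡17=r; w(22)→15·(22−22)≡0=a; r(17)→15·(17−22)≡3=d; y(24)→15·(24−22)≡4=e (all mod 26).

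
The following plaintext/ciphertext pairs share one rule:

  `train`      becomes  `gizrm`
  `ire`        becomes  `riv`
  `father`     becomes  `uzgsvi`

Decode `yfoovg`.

bullet

Each pair mirrors across the alphabet (t↔g, r↔i, a↔z): positions sum to 25. Letters are reflected about the middle of the alphabet (position → 25−position): Atbash.
Reversing it on yfoovg: y↔b, f↔u, o↔l, o↔l, v↔e, g↔t.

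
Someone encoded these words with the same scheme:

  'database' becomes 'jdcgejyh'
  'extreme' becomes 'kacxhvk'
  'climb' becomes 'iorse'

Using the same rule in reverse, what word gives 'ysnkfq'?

speech

The shifts repeat in a cycle of length 3: positions 0,1,… shift by +6, +3, +9, then the pattern repeats.
Reversing it on ysnkfq: y−6=s, s−3=p, n−9=e, k−6=e, f−3=c, q−9=h.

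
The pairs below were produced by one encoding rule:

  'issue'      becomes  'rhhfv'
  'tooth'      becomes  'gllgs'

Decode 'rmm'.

Each pair mirrors across the alphabet (i↔r, s↔h, s↔h): positions sum to 25. Letters are reflected about the middle of the alphabet (position → 25−position): Atbash.
Reversing it on rmm: r↔i, m↔n, m↔n.

inn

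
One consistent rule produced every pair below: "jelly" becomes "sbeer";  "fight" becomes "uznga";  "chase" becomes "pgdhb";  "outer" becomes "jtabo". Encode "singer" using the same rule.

hzqnbo

Each letter's alphabet position (a=0..z=25) is mapped through 19·x+3 mod 26 — an affine cipher.
For singer: s(18)→19·18+3≡7=h; i(8)→19·8+3≡25=z; n(13)→19·13+3≡16=q; g(6)→19·6+3≡13=n; e(4)→19·4+3≡1=b; r(17)→19·17+3≡14=o (all mod 26).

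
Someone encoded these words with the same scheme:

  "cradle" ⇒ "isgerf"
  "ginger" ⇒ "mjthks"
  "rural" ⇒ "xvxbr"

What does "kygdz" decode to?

exact

It's a Vigenère-style cipher with numeric key [6,1]: position i shifts by key[i mod 2].
Reversing it on kygdz: k−6=e, y−1=x, g−6=a, d−1=c, z−6=t.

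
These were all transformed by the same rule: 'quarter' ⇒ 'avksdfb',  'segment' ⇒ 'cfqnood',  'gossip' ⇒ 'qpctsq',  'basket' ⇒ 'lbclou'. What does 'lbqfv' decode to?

bagel

Shifts by position in quarter: pos 0: q→a (+10), pos 1: u→v (+1), pos 2: a→k (+10), pos 3: r→s (+1) — repeating every 2. A repeating key of period 2 is used — shifts +10, +1 over and over.
Reversing it on lbqfv: l−10=b, b−1=a, q−10=g, f−1=e, v−10=l.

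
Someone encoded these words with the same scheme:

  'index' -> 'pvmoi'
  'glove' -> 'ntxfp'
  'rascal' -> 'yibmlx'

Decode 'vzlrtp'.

In index: i→p is +7, n→v is +8, d→m is +9, e→o is +10 — the shift increases by 1 each position. Letter i (0-indexed) is shifted by i+7, so successive shifts are 7, 8, 9, ….
Reversing it on vzlrtp: v−7=o, z−8=r, l−9=c, r−10=h, t−11=i, p−12=d.

orchid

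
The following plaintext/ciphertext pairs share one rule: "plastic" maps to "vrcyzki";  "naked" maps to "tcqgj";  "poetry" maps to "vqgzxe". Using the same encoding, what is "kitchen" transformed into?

qkzingt

The shift depends on letter class: consonant p→v is +6, but vowel a→c is +2. Vowels shift forward by 2 and consonants shift forward by 6.
For kitchen: k(cons)+6=q, i(vowel)+2=k, t(cons)+6=z, c(cons)+6=i, h(cons)+6=n, e(vowel)+2=g, n(cons)+6=t.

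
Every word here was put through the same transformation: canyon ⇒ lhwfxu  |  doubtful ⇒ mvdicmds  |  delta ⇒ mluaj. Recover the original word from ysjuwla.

Shifts by position in canyon: pos 0: c→l (+9), pos 1: a→h (+7), pos 2: n→w (+9), pos 3: y→f (+7) — repeating every 2. The shifts repeat in a cycle of length 2: positions 0,1,… shift by +9, +7, then the pattern repeats.
Undoing it on ysjuwla: y−9=p, s−7=l, j−9=a, u−7=n, w−9=n, l−7=e, a−9=r.

planner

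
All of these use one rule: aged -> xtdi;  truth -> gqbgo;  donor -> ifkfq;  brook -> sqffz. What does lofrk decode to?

Each letter's alphabet position (a=0..z=25) is mapped through 21·x+23 mod 26 — an affine cipher.
Reversing it on lofrk: l(11)→5·(11−23)≡18=s; o(14)→5·(14−23)≡7=h; f(5)→5·(5−23)≡14=o; r(17)→5·(17−23)≡22=w; k(10)→5·(10−23)≡13=n (all mod 26).

shown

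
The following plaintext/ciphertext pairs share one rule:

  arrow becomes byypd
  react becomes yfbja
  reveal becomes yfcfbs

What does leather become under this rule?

sfbaofy

The shift depends on letter class: consonant r→y is +7, but vowel a→b is +1. Vowels shift forward by 1 and consonants shift forward by 7.
For leather: l(cons)+7=s, e(vowel)+1=f, a(vowel)+1=b, t(cons)+7=a, h(cons)+7=o, e(vowel)+1=f, r(cons)+7=y.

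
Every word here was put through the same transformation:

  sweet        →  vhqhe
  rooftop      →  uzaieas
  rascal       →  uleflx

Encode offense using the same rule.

rqrhyeh

Shifts by position in sweet: pos 0: s→v (+3), pos 1: w→h (+11), pos 2: e→q (+12), pos 3: e→h (+3), pos 4: t→e (+11) — repeating every 3. A repeating key of period 3 is used — shifts +3, +11, +12 over and over.
For offense: o+3=r, f+11=q, f+12=r, e+3=h, n+11=y, s+12=e, e+3=h.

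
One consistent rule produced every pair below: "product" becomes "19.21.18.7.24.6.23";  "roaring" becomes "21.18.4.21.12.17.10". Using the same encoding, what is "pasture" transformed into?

19.4.22.23.24.21.8

p is letter #16 and maps to 19: an offset of 3. Each letter is replaced by its alphabet position (a=1..z=26) + 3.
Applying it to pasture: p=16→19, a=1→4, s=19→22, t=20→23, u=21→24, r=18→21, e=5→8.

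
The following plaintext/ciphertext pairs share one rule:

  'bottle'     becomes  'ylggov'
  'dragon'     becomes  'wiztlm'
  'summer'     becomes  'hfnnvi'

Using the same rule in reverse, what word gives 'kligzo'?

portal

Each pair mirrors across the alphabet (b↔y, o↔l, t↔g): positions sum to 25. Letters are reflected about the middle of the alphabet (position → 25−position): Atbash.
Decoding kligzo: k↔p, l↔o, i↔r, g↔t, z↔a, o↔l.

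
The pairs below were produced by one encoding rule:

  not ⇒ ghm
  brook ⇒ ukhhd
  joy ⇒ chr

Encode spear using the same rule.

Compare letters: n→g is +19, o→h is +19, t→m is +19 — a constant shift. Every letter moves 19 places later in the alphabet, wrapping around z→a.
On spear: s+19=l, p+19=i, e+19=x, a+19=t, r+19=k.

lixtk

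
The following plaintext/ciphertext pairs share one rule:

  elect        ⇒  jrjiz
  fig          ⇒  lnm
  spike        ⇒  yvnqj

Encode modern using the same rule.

stjjxt

The shift depends on letter class: consonant l→r is +6, but vowel e→j is +5. Two shifts are in play — +5 for a/e/i/o/u, +6 for every other letter.
On modern: m(cons)+6=s, o(vowel)+5=t, d(cons)+6=j, e(vowel)+5=j, r(cons)+6=x, n(cons)+6=t.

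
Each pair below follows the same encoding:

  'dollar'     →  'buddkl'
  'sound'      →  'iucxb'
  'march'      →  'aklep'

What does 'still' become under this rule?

ifmdd

d(3)→b(1) and o(14)→u(20) fit y≡23x+10 (mod 26); the inverse of 23 mod 26 is 17. Each letter's alphabet position (a=0..z=25) is mapped through 23·x+10 mod 26 — an affine cipher.
Applying it to still: s(18)→23·18+10≡8=i; t(19)→23·19+10≡5=f; i(8)→23·8+10≡12=m; l(11)→23·11+10≡3=d; l(11)→23·11+10≡3=d (all mod 26).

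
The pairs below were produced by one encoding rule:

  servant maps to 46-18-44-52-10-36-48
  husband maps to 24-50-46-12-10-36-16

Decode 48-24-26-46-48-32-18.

thistle

s(#19)→46 and e(#5)→18: differences scale by 2, so n = 2·pos + 8. With a=1..z=26, the number is 2·pos + 8.
Undoing it on 48-24-26-46-48-32-18: 48→(48−8)÷2=20=t, 24→(24−8)÷2=8=h, 26→(26−8)÷2=9=i, 46→(46−8)÷2=19=s, 48→(48−8)÷2=20=t, 32→(32−8)÷2=12=l, 18→(18−8)÷2=5=e.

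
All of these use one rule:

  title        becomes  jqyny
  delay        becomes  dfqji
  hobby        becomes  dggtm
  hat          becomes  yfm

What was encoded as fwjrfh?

Read the word backwards and shift each letter +5.
Undoing it on fwjrfh: shift back: f−5=a, w−5=r, j−5=e, r−5=m, f−5=a, h−5=c → aremac; then reverse → camera.

camera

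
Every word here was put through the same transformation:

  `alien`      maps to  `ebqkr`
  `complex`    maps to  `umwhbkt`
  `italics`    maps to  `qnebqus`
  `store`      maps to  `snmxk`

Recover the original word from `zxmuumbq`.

This is an affine cipher: with a=0,…,z=25, each position x becomes (21x+4) mod 26.
Undoing it on zxmuumbq: z(25)→5·(25−4)≡1=b; x(23)→5·(23−4)≡17=r; m(12)→5·(12−4)≡14=o; u(20)→5·(20−4)≡2=c; u(20)→5·(20−4)≡2=c; m(12)→5·(12−4)≡14=o; b(1)→5·(1−4)≡11=l; q(16)→5·(16−4)≡8=i (all mod 26).

broccoli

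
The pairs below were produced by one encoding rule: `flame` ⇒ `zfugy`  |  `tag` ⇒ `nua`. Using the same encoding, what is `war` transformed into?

It's a constant shift of +20 (ROT20).
For war: w+20=q, a+20=u, r+20=l.

qul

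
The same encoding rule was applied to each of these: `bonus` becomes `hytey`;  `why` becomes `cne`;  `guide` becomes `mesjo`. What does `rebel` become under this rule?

xohor

The shift depends on letter class: consonant b→h is +6, but vowel o→y is +10. The rule splits by letter class: vowels +10, consonants +6.
For rebel: r(cons)+6=x, e(vowel)+10=o, b(cons)+6=h, e(vowel)+10=o, l(cons)+6=r.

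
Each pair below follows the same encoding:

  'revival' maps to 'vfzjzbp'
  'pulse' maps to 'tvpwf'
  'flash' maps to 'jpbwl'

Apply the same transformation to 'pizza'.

tjddb

Vowels shift forward by 1 and consonants shift forward by 4.
For pizza: p(cons)+4=t, i(vowel)+1=j, z(cons)+4=d, z(cons)+4=d, a(vowel)+1=b.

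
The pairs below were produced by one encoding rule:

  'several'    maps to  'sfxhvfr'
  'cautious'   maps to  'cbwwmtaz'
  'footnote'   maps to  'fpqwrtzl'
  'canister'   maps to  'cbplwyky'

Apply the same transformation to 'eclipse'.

ednltxk

In several: s→s is +0, e→f is +1, v→x is +2, e→h is +3 — the shift increases by 1 each position. The shift increases by 1 at each position, starting from +0: 0, 1, 2, ….
For eclipse: e+0=e, c+1=d, l+2=n, i+3=l, p+4=t, s+5=x, e+6=k.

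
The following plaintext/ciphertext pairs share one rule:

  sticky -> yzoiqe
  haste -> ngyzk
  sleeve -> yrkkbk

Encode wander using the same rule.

cgtjkx

Compare letters: s→y is +6, t→z is +6, i→o is +6 — a constant shift. This is a Caesar cipher with shift 6.
Applying it to wander: w+6=c, a+6=g, n+6=t, d+6=j, e+6=k, r+6=x.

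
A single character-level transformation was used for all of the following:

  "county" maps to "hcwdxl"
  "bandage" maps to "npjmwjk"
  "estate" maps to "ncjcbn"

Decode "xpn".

ego

Two steps: reverse the string, then apply a Caesar shift of +9.
Decoding xpn: shift back: x−9=o, p−9=g, n−9=e → oge; then reverse → ego.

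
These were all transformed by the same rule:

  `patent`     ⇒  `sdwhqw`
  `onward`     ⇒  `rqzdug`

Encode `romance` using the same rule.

urpdqfh

Compare letters: p→s is +3, a→d is +3, t→w is +3 — a constant shift. It's a constant shift of +3 (ROT3).
Applying it to romance: r+3=u, o+3=r, m+3=p, a+3=d, n+3=q, c+3=f, e+3=h.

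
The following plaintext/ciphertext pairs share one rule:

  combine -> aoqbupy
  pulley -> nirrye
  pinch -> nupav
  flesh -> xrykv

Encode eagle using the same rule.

c(2)→a(0) and o(14)→o(14) fit y≡25x+2 (mod 26); the inverse of 25 mod 26 is 25. Treating letters as 0–25, the rule is x ↦ 25x + 2 (mod 26).
On eagle: e(4)→25·4+2≡24=y; a(0)→25·0+2≡2=c; g(6)→25·6+2≡22=w; l(11)→25·11+2≡17=r; e(4)→25·4+2≡24=y (all mod 26).

ycwry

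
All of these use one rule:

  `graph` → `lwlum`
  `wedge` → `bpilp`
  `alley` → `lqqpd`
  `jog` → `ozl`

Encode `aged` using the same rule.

Two shifts are in play — +11 for a/e/i/o/u, +5 for every other letter.
Applying it to aged: a(vowel)+11=l, g(cons)+5=l, e(vowel)+11=p, d(cons)+5=i.

llpi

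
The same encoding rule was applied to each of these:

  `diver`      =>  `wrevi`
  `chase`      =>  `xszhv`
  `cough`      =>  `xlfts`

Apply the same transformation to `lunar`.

ofmzi

This is the alphabet-reversal cipher (Atbash): a becomes z, b becomes y, etc.
On lunar: l↔o, u↔f, n↔m, a↔z, r↔i.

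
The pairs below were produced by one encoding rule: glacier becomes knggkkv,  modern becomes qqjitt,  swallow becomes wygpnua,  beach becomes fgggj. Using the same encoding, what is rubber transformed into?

Shifts by position in glacier: pos 0: g→k (+4), pos 1: l→n (+2), pos 2: a→g (+6), pos 3: c→g (+4), pos 4: i→k (+2), pos 5: e→k (+6) — repeating every 3. The shifts repeat in a cycle of length 3: positions 0,1,… shift by +4, +2, +6, then the pattern repeats.
On rubber: r+4=v, u+2=w, b+6=h, b+4=f, e+2=g, r+6=x.

vwhfgx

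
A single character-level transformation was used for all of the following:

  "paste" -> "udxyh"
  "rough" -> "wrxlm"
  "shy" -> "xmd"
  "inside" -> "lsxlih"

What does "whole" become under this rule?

The shift depends on letter class: consonant p→u is +5, but vowel a→d is +3. The rule splits by letter class: vowels +3, consonants +5.
Applying it to whole: w(cons)+5=b, h(cons)+5=m, o(vowel)+3=r, l(cons)+5=q, e(vowel)+3=h.

bmrqh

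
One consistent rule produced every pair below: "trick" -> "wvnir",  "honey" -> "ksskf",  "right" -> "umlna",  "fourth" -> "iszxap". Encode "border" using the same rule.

The shift increases by 1 at each position, starting from +3: 3, 4, 5, ….
For border: b+3=e, o+4=s, r+5=w, d+6=j, e+7=l, r+8=z.

eswjlz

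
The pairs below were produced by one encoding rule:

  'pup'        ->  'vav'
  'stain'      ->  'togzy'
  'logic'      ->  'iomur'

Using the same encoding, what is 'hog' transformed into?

The output letters match the input read backwards, each shifted +6: pup reversed is pup. Read the word backwards and shift each letter +6.
Applying it to hog: reverse → goh; then shift: g+6=m, o+6=u, h+6=n.

mun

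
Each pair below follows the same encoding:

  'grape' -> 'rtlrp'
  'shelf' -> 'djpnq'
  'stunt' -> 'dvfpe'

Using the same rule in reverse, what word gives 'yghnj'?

newly

Shifts by position in grape: pos 0: g→r (+11), pos 1: r→t (+2), pos 2: a→l (+11), pos 3: p→r (+2) — repeating every 2. The shifts repeat in a cycle of length 2: positions 0,1,… shift by +11, +2, then the pattern repeats.
Reversing it on yghnj: y−11=n, g−2=e, h−11=w, n−2=l, j−11=y.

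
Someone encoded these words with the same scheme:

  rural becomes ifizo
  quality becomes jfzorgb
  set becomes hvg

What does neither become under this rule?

mvrgsvi

Each pair mirrors across the alphabet (r↔i, u↔f, r↔i): positions sum to 25. Each letter is replaced by its mirror in the alphabet: a↔z, b↔y, c↔x, and so on (the Atbash cipher).
On neither: n↔m, e↔v, i↔r, t↔g, h↔s, e↔v, r↔i.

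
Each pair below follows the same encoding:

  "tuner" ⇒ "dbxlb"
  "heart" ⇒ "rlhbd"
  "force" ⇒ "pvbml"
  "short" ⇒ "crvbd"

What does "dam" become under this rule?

nhw

The shift depends on letter class: consonant t→d is +10, but vowel u→b is +7. The rule splits by letter class: vowels +7, consonants +10.
On dam: d(cons)+10=n, a(vowel)+7=h, m(cons)+10=w.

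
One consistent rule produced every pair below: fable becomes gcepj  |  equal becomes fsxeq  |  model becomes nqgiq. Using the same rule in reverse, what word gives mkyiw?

liver

In fable: f→g is +1, a→c is +2, b→e is +3, l→p is +4 — the shift increases by 1 each position. Letter i (0-indexed) is shifted by i+1, so successive shifts are 1, 2, 3, ….
Reversing it on mkyiw: m−1=l, k−2=i, y−3=v, i−4=e, w−5=r.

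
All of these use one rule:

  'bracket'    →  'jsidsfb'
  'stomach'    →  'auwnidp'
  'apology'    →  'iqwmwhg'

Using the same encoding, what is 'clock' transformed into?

The shifts repeat in a cycle of length 2: positions 0,1,… shift by +8, +1, then the pattern repeats.
On clock: c+8=k, l+1=m, o+8=w, c+1=d, k+8=s.

kmwds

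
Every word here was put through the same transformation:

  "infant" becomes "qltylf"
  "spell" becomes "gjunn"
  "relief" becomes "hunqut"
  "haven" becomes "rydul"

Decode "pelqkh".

junior

i(8)→q(16) and n(13)→l(11) fit y≡25x+24 (mod 26); the inverse of 25 mod 26 is 25. This is an affine cipher: with a=0,…,z=25, each position x becomes (25x+24) mod 26.
Decoding pelqkh: p(15)→25·(15−24)≡9=j; e(4)→25·(4−24)≡20=u; l(11)→25·(11−24)≡13=n; q(16)→25·(16−24)≡8=i; k(10)→25·(10−24)≡14=o; h(7)→25·(7−24)≡17=r (all mod 26).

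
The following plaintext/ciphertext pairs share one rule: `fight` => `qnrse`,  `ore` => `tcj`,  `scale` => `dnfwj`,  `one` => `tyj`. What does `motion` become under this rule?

The shift depends on letter class: consonant f→q is +11, but vowel i→n is +5. Vowels shift forward by 5 and consonants shift forward by 11.
For motion: m(cons)+11=x, o(vowel)+5=t, t(cons)+11=e, i(vowel)+5=n, o(vowel)+5=t, n(cons)+11=y.

xtenty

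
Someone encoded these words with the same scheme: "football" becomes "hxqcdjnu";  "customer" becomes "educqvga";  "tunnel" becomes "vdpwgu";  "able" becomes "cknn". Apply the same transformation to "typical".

vhrrejn

Shifts by position in football: pos 0: f→h (+2), pos 1: o→x (+9), pos 2: o→q (+2), pos 3: t→c (+9) — repeating every 2. A repeating key of period 2 is used — shifts +2, +9 over and over.
Applying it to typical: t+2=v, y+9=h, p+2=r, i+9=r, c+2=e, a+9=j, l+2=n.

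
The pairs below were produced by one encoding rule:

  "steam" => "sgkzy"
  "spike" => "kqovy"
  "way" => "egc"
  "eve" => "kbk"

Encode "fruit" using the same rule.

zoaxl

The output letters match the input read backwards, each shifted +6: steam reversed is maets. The word is reversed, then every letter is shifted forward by 6.
For fruit: reverse → tiurf; then shift: t+6=z, i+6=o, u+6=a, r+6=x, f+6=l.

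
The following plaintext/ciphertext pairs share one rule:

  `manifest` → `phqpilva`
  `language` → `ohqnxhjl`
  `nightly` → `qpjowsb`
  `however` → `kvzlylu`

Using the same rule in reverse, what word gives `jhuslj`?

garlic

The shifts repeat in a cycle of length 2: positions 0,1,… shift by +3, +7, then the pattern repeats.
Reversing it on jhuslj: j−3=g, h−7=a, u−3=r, s−7=l, l−3=i, j−7=c.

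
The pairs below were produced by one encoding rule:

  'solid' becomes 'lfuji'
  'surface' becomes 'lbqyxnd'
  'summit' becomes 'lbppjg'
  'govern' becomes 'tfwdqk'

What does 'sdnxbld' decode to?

because

s(18)→l(11) and o(14)→f(5) fit y≡21x+23 (mod 26); the inverse of 21 mod 26 is 5. Each letter's alphabet position (a=0..z=25) is mapped through 21·x+23 mod 26 — an affine cipher.
Reversing it on sdnxbld: s(18)→5·(18−23)≡1=b; d(3)→5·(3−23)≡4=e; n(13)→5·(13−23)≡2=c; x(23)→5·(23−23)≡0=a; b(1)→5·(1−23)≡20=u; l(11)→5·(11−23)≡18=s; d(3)→5·(3−23)≡4=e (all mod 26).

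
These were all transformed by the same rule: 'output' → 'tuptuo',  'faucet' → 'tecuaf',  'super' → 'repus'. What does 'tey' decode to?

yet

It's just the letters in reverse order.
Undoing it on tey: then reverse → yet.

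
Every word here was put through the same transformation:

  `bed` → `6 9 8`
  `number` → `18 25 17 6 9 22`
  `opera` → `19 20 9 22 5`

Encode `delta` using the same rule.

b is letter #2 and maps to 6: an offset of 4. Each letter is replaced by its alphabet position (a=1..z=26) + 4.
On delta: d=4→8, e=5→9, l=12→16, t=20→24, a=1→5.

8 9 16 24 5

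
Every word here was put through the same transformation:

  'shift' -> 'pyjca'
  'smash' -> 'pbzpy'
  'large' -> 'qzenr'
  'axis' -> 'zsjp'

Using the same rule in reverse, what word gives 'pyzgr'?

shade

s(18)→p(15) and h(7)→y(24) fit y≡11x+25 (mod 26); the inverse of 11 mod 26 is 19. Treating letters as 0–25, the rule is x ↦ 11x + 25 (mod 26).
Undoing it on pyzgr: p(15)→19·(15−25)≡18=s; y(24)→19·(24−25)≡7=h; z(25)→19·(25−25)≡0=a; g(6)→19·(6−25)≡3=d; r(17)→19·(17−25)≡4=e (all mod 26).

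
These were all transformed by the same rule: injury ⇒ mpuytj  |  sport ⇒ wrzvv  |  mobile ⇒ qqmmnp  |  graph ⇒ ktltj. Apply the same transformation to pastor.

Shifts by position in injury: pos 0: i→m (+4), pos 1: n→p (+2), pos 2: j→u (+11), pos 3: u→y (+4), pos 4: r→t (+2), pos 5: y→j (+11) — repeating every 3. It's a Vigenère-style cipher with numeric key [4,2,11]: position i shifts by key[i mod 3].
On pastor: p+4=t, a+2=c, s+11=d, t+4=x, o+2=q, r+11=c.

tcdxqc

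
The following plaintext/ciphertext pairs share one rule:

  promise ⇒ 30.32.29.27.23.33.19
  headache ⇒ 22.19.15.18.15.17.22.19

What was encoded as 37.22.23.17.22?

which

p is letter #16 and maps to 30: an offset of 14. The number is (letter's place in the alphabet, a=1) + 14.
Reversing it on 37.22.23.17.22: 37→(37−14)÷1=23=w, 22→(22−14)÷1=8=h, 23→(23−14)÷1=9=i, 17→(17−14)÷1=3=c, 22→(22−14)÷1=8=h.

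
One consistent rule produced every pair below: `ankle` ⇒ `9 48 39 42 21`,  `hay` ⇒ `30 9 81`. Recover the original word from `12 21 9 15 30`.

a(#1)→9 and n(#14)→48: differences scale by 3, so n = 3·pos + 6. The formula is n = 3×(alphabet index, a=1) + 6.
Reversing it on 12 21 9 15 30: 12→(12−6)÷3=2=b, 21→(21−6)÷3=5=e, 9→(9−6)÷3=1=a, 15→(15−6)÷3=3=c, 30→(30−6)÷3=8=h.

beach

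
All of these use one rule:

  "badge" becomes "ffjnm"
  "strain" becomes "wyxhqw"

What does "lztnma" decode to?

hunger

Each letter shifts forward by (position + 4), i.e. 4, 5, 6, … — the shift grows by one for each successive letter.
Undoing it on lztnma: l−4=h, z−5=u, t−6=n, n−7=g, m−8=e, a−9=r.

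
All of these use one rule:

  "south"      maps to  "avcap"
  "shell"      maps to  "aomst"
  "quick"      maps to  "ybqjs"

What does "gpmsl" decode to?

yield

Shifts by position in south: pos 0: s→a (+8), pos 1: o→v (+7), pos 2: u→c (+8), pos 3: t→a (+7) — repeating every 2. A repeating key of period 2 is used — shifts +8, +7 over and over.
Reversing it on gpmsl: g−8=y, p−7=i, m−8=e, s−7=l, l−8=d.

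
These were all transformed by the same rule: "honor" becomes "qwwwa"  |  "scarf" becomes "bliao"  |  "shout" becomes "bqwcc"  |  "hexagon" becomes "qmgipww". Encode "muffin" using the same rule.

The shift depends on letter class: consonant h→q is +9, but vowel o→w is +8. Vowels shift forward by 8 and consonants shift forward by 9.
For muffin: m(cons)+9=v, u(vowel)+8=c, f(cons)+9=o, f(cons)+9=o, i(vowel)+8=q, n(cons)+9=w.

vcooqw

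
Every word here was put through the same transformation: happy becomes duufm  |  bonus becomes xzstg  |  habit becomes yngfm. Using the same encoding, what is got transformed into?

ytl

Read the word backwards and shift each letter +5.
Applying it to got: reverse → tog; then shift: t+5=y, o+5=t, g+5=l.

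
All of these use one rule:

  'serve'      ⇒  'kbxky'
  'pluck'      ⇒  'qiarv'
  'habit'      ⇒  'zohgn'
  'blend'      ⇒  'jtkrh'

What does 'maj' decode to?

dug

The output letters match the input read backwards, each shifted +6: serve reversed is evres. Read the word backwards and shift each letter +6.
Reversing it on maj: shift back: m−6=g, a−6=u, j−6=d → gud; then reverse → dug.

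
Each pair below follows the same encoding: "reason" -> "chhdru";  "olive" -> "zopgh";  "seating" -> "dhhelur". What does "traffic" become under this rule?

euhqipn

Shifts by position in reason: pos 0: r→c (+11), pos 1: e→h (+3), pos 2: a→h (+7), pos 3: s→d (+11), pos 4: o→r (+3), pos 5: n→u (+7) — repeating every 3. The shifts repeat in a cycle of length 3: positions 0,1,… shift by +11, +3, +7, then the pattern repeats.
For traffic: t+11=e, r+3=u, a+7=h, f+11=q, f+3=i, i+7=p, c+11=n.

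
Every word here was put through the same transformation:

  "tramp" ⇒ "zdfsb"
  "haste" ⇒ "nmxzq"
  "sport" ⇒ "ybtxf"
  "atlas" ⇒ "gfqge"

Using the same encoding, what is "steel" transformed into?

Shifts by position in tramp: pos 0: t→z (+6), pos 1: r→d (+12), pos 2: a→f (+5), pos 3: m→s (+6), pos 4: p→b (+12) — repeating every 3. A repeating key of period 3 is used — shifts +6, +12, +5 over and over.
Applying it to steel: s+6=y, t+12=f, e+5=j, e+6=k, l+12=x.

yfjkx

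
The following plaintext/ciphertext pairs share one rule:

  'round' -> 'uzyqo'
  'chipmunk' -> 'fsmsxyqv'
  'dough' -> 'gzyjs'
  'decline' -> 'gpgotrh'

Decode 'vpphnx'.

select

Shifts by position in round: pos 0: r→u (+3), pos 1: o→z (+11), pos 2: u→y (+4), pos 3: n→q (+3), pos 4: d→o (+11) — repeating every 3. The shifts repeat in a cycle of length 3: positions 0,1,… shift by +3, +11, +4, then the pattern repeats.
Decoding vpphnx: v−3=s, p−11=e, p−4=l, h−3=e, n−11=c, x−4=t.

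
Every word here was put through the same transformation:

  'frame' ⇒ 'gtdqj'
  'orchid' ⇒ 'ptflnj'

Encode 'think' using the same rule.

In frame: f→g is +1, r→t is +2, a→d is +3, m→q is +4 — the shift increases by 1 each position. Each letter shifts forward by (position + 1), i.e. 1, 2, 3, … — the shift grows by one for each successive letter.
Applying it to think: t+1=u, h+2=j, i+3=l, n+4=r, k+5=p.

ujlrp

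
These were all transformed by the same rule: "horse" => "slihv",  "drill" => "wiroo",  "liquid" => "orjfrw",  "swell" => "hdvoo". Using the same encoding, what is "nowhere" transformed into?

h(7)→s(18) and o(14)→l(11) fit y≡25x+25 (mod 26); the inverse of 25 mod 26 is 25. This is an affine cipher: with a=0,…,z=25, each position x becomes (25x+25) mod 26.
On nowhere: n(13)→25·13+25≡12=m; o(14)→25·14+25≡11=l; w(22)→25·22+25≡3=d; h(7)→25·7+25≡18=s; e(4)→25·4+25≡21=v; r(17)→25·17+25≡8=i; e(4)→25·4+25≡21=v (all mod 26).

mldsviv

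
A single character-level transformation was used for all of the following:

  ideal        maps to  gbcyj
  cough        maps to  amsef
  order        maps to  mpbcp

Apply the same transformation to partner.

nyprlcp

Compare letters: i→g is +24, d→b is +24, e→c is +24 — a constant shift. It's a constant shift of +24 (ROT24).
On partner: p+24=n, a+24=y, r+24=p, t+24=r, n+24=l, e+24=c, r+24=p.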